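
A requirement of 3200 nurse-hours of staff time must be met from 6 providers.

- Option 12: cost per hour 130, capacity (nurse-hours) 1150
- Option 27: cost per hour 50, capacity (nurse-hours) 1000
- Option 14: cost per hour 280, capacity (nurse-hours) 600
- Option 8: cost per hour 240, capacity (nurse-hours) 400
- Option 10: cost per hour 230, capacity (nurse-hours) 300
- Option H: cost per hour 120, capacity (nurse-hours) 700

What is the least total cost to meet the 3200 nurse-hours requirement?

Fill from the cheapest provider first.
Take 1000 from Option 27 at 50 → need 2200 more.
Option H (120): use full 700 → 1500 nurse-hours to go.
Option 12 (130): use full 1150 → 350 nurse-hours to go.
Option 10 (230): use full 300 → 50 nurse-hours to go.
Option 8 (240): take the remaining 50 → done.
Option 14: unused.
Cost = 1000×50 + 700×120 + 1150×130 + 300×230 + 50×240 = 364500.

364500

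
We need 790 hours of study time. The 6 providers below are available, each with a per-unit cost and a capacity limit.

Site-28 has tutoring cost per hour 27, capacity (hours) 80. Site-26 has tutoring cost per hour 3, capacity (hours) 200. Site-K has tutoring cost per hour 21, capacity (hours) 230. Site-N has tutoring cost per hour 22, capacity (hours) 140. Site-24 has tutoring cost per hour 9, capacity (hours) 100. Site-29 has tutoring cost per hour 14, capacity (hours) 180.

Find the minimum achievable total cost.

Use providers in increasing cost order.
Site-26 at 3: take all 200 hours — 590 still needed.
Take 100 from Site-24 at 9 — need 490 more.
Site-29 at 14: take all 180 hours — 310 still needed.
Take 230 from Site-K at 21 — need 80 more.
Site-N (22): take the remaining 80 — done.
Site-28: unused.
Cost = 200×3 + 100×9 + 180×14 + 230×21 + 80×22 = 10610.

10610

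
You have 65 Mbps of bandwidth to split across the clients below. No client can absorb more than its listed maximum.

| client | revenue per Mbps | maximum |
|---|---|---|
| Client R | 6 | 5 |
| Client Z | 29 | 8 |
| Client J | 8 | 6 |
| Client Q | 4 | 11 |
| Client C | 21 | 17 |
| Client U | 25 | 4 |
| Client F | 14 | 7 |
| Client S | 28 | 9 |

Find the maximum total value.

Order the clients by revenue per Mbps: Client Z 29 > Client S 28 > Client U 25 > Client C 21 > Client F 14 > Client J 8 > Client R 6 > Client Q 4.
Client Z: +8 to 8 (cap) ; 57 left.
Client S takes 9 to reach its cap of 9 ; 48 left.
Give Client U 4 to hit its cap of 4 ; 44 left.
Client C takes 17 to reach its cap of 17 ; 27 left.
Client F: +7 to 7 (cap) ; 20 left.
Client J takes 6 to reach its cap of 6 ; 14 left.
Give Client R 5 to hit its cap of 5 ; 9 left.
Client Q has room for 11 but only 9 remain, so it gets 9.
Total = 6×5 + 29×8 + 8×6 + 4×9 + 21×17 + 25×4 + 14×7 + 28×9 = 1153.

1153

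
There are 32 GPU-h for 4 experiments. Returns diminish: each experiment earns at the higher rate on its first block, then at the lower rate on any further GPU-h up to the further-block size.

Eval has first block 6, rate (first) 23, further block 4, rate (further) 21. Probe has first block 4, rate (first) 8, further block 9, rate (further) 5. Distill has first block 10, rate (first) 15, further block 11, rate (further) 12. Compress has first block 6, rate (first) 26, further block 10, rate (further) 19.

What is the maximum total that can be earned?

658

Order all 8 blocks by rate: Compress/tier1 26 > Eval/tier1 23 > Eval/tier2 21 > Compress/tier2 19 > Distill/tier1 15 > Distill/tier2 12 > Probe/tier1 8 > Probe/tier2 5.
Compress/tier1 (26): +6 — 26 left.
Fill Eval tier1 block (6 at 23) — 20 left.
Eval/tier2 (21): +4 — 16 left.
Compress tier2 at 19: fill all 10 — 6 left.
Distill/tier1: +6 of 10 at 15; pool empty.
Total = 26×6 + 23×6 + 21×4 + 19×10 + 15×6 = 658.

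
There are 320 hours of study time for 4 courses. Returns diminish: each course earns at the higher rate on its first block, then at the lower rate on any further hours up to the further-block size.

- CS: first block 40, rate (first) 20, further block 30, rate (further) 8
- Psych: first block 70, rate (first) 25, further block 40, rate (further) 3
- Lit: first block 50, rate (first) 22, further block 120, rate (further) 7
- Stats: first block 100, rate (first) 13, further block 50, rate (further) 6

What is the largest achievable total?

Order all 8 blocks by rate: Psych/tier1 25 > Lit/tier1 22 > CS/tier1 20 > Stats/tier1 13 > CS/tier2 8 > Lit/tier2 7 > Stats/tier2 6 > Psych/tier2 3.
Fill Psych tier1 block (70 at 25) — 250 left.
Fill Lit tier1 block (50 at 22) — 200 left.
Fill CS tier1 block (40 at 20) — 160 left.
Stats tier1 at 13: fill all 100 — 60 left.
CS tier2 at 8: fill all 30 — 30 left.
30 remain; put them into Lit tier2 at 7.
Total = 25×70 + 22×50 + 20×40 + 13×100 + 8×30 + 7×30 = 5400.

5400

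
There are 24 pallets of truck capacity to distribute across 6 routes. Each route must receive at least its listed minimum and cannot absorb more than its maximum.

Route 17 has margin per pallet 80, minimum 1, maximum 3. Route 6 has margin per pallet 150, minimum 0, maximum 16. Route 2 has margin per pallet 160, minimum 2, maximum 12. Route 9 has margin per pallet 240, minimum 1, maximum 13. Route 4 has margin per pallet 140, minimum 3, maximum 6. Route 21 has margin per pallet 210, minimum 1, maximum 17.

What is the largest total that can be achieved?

4990

Meeting every minimum uses 1+0+2+1+3+1 = 8 pallets, leaving 16.
Order the routes by margin per pallet: Route 9 240 > Route 21 210 > Route 2 160 > Route 6 150 > Route 4 140 > Route 17 80.
Route 9: +12 to 13 (cap) — 4 left.
Route 21 has room for 16 more but only 4 remain, so it gets 5.
Total = 80×1 + 160×2 + 240×13 + 140×3 + 210×5 = 4990.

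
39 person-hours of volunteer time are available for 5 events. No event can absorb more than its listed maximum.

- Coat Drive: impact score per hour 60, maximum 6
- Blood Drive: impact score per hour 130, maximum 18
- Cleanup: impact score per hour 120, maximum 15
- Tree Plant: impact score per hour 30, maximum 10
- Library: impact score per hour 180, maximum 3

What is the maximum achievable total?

4860

Order the events by impact score per hour: Library 180 > Blood Drive 130 > Cleanup 120 > Coat Drive 60 > Tree Plant 30.
Library: +3 to 3 (cap) → 36 left.
Blood Drive: +18 to 18 (cap) → 18 left.
Cleanup takes 15 to reach its cap of 15 → 3 left.
Only 3 left; Coat Drive takes them to reach 3.
Total = 60×3 + 130×18 + 120×15 + 180×3 = 4860.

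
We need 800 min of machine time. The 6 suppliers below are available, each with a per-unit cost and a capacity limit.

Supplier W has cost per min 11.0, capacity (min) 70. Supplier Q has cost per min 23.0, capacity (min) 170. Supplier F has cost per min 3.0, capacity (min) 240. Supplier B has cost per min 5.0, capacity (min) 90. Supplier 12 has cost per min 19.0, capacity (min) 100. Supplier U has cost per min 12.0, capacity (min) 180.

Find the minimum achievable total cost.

8760

Cheapest first:
Take 240 from Supplier F at 3.0 → need 560 more.
Supplier B (5.0): use full 90 → 470 min to go.
Supplier W (11.0): use full 70 → 400 min to go.
Take 180 from Supplier U at 12.0 → need 220 more.
Supplier 12 (19.0): use full 100 → 120 min to go.
Supplier Q at 23.0: take 120 of its 170 → requirement met.
Cost = 240×3.0 + 90×5.0 + 70×11.0 + 180×12.0 + 100×19.0 + 120×23.0 = 8760.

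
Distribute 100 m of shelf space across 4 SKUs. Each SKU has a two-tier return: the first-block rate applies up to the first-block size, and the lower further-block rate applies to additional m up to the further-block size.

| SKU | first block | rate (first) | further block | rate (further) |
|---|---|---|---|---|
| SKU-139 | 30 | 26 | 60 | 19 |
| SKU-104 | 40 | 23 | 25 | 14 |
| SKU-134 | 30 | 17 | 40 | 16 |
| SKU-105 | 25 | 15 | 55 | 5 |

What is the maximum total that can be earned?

Rank every tier by rate: SKU-139/first 26 > SKU-104/first 23 > SKU-139/second 19 > SKU-134/first 17 > SKU-134/second 16 > SKU-105/first 15 > SKU-104/second 14 > SKU-105/second 5.
Fill SKU-139 first block (30 at 26) ; 70 left.
Fill SKU-104 first block (40 at 23) ; 30 left.
SKU-139/second: +30 of 60 at 19; pool empty.
Total = 26×30 + 23×40 + 19×30 = 2270.

2270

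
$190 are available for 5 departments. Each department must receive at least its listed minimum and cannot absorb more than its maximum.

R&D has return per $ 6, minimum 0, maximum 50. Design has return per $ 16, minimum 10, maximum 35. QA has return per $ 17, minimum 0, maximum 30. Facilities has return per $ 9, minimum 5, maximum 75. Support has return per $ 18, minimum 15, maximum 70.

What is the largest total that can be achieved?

Meeting every minimum uses 0+10+0+5+15 = 30 $, leaving 160.
Rank by return per $: Support 18 > QA 17 > Design 16 > Facilities 9 > R&D 6.
Give Support 55 more to hit its cap of 70 ; 105 left.
QA: +30 to 30 (cap) ; 75 left.
Design takes 25 more to reach its cap of 35 ; 50 left.
Facilities has room for 70 more but only 50 remain, so it gets 55.
Total = 16×35 + 17×30 + 9×55 + 18×70 = 2825.

2825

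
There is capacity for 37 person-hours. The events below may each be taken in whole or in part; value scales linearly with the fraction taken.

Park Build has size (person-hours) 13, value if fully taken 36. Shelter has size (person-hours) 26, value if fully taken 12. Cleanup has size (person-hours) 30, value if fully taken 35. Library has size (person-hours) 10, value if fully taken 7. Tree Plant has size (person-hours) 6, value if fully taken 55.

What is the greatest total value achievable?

112

Sort by value density: Tree Plant 55/6≈9.17, Park Build 36/13≈2.77, Cleanup 35/30≈1.17, Library 7/10≈0.7, Shelter 12/26≈0.462.
Take all of Tree Plant (6 person-hours, value 55) → 31 person-hours left.
All 13 person-hours of Park Build fit (value 36) → 18 remain.
Fill the last 18 person-hours with part of Cleanup: 18/30 of it earns 21.
Total value = 112.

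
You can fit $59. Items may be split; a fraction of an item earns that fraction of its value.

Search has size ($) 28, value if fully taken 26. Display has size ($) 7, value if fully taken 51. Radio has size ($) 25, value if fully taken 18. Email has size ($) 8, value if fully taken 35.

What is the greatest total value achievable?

123.52

Rank by value-to-size ratio: Display 51/7≈7.29, Email 35/8≈4.38, Search 26/28≈0.929, Radio 18/25≈0.72.
All 7 $ of Display fit (value 51) ; 52 remain.
Take all of Email (8 $, value 35) ; 44 $ left.
Take all of Search (28 $, value 26) ; 16 $ left.
16 $ left: a 16/25 share of Radio gives 18×16/25 = 11.52.
Total value = 123.52.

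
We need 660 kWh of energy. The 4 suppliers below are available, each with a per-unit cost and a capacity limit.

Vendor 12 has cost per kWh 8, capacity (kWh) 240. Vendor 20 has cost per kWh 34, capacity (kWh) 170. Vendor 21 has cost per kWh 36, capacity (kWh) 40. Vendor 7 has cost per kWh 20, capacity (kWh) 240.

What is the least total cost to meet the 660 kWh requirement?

Use suppliers in increasing cost order.
Vendor 12 (8): use full 240 → 420 kWh to go.
Vendor 7 (20): use full 240 → 180 kWh to go.
Take 170 from Vendor 20 at 34 → need 10 more.
Take 10 from Vendor 21 at 36 to finish.
Cost = 240×8 + 240×20 + 170×34 + 10×36 = 12860.

12860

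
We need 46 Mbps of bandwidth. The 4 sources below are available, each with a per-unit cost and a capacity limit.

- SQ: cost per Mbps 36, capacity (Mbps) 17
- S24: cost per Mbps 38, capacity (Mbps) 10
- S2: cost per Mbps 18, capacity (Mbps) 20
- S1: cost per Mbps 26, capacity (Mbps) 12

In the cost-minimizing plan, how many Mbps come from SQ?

Cheapest first:
S2 at 18: take all 20 Mbps → 26 still needed.
S1 (26): use full 12 → 14 Mbps to go.
Take 14 from SQ at 36 to finish.
S24: unused.

14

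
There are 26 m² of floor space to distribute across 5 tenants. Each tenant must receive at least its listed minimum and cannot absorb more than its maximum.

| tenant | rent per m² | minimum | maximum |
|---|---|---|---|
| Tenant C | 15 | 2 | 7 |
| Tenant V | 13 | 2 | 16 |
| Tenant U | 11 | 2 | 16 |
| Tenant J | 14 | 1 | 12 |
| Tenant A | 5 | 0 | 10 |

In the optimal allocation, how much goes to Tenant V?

Meeting every minimum uses 2+2+2+1+0 = 7 m², leaving 19.
Order the tenants by rent per m²: Tenant C 15 > Tenant J 14 > Tenant V 13 > Tenant U 11 > Tenant A 5.
Tenant C: +5 to 7 (cap) → 14 left.
Tenant J takes 11 more to reach its cap of 12 → 3 left.
Tenant V: +3 (room for 14) → 5. Pool exhausted.

5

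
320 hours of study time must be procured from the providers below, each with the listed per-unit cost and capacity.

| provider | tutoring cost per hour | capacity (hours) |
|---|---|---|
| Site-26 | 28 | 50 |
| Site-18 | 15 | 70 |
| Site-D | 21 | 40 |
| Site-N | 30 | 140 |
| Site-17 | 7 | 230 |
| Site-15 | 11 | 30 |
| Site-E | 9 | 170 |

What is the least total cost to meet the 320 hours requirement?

2420

Fill from the cheapest provider first.
Take 230 from Site-17 at 7 ; need 90 more.
Site-E at 9: take 90 of its 170 ; requirement met.
Site-15, Site-18, Site-D, Site-26, Site-N: unused.
Cost = 230×7 + 90×9 = 2420.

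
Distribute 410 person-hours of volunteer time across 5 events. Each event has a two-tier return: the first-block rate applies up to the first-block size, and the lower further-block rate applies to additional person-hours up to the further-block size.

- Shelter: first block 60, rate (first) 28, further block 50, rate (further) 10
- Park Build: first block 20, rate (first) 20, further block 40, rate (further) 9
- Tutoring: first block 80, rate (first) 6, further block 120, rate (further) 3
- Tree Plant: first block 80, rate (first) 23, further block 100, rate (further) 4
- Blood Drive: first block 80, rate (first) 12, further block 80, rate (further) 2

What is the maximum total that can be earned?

6220

Treat each block as its own option and order by rate: Shelter/T1 28 > Tree Plant/T1 23 > Park Build/T1 20 > Blood Drive/T1 12 > Shelter/T2 10 > Park Build/T2 9 > Tutoring/T1 6 > Tree Plant/T2 4 > Tutoring/T2 3 > Blood Drive/T2 2.
Fill Shelter T1 block (60 at 28) — 350 left.
Fill Tree Plant T1 block (80 at 23) — 270 left.
Fill Park Build T1 block (20 at 20) — 250 left.
Fill Blood Drive T1 block (80 at 12) — 170 left.
Shelter/T2 (10): +50 — 120 left.
Fill Park Build T2 block (40 at 9) — 80 left.
Fill Tutoring T1 block (80 at 6) — 0 left.
Total = 28×60 + 23×80 + 20×20 + 12×80 + 10×50 + 9×40 + 6×80 = 6220.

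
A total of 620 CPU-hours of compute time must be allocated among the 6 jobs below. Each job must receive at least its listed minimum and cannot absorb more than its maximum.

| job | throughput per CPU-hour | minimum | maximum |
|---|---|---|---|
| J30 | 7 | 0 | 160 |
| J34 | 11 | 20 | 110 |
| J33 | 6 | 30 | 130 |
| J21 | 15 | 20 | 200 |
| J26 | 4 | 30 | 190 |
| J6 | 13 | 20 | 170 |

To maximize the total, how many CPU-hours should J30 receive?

80

Meeting every minimum uses 0+20+30+20+30+20 = 120 CPU-hours, leaving 500.
Highest throughput per CPU-hour first: J21 15 > J6 13 > J34 11 > J30 7 > J33 6 > J26 4.
J21 takes 180 more to reach its cap of 200 → 320 left.
Give J6 150 more to hit its cap of 170 → 170 left.
J34: +90 to 110 (cap) → 80 left.
J30 has room for 160 more but only 80 remain, so it gets 80.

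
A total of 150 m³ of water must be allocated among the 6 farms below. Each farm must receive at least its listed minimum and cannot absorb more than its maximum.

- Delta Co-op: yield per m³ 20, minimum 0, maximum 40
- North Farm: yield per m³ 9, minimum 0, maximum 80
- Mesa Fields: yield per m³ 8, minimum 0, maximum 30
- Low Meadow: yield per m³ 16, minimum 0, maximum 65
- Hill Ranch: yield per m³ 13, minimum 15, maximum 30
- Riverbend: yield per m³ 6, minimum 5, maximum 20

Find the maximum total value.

Meeting every minimum uses 0+0+0+0+15+5 = 20 m³, leaving 130.
Rank by yield per m³: Delta Co-op 20 > Low Meadow 16 > Hill Ranch 13 > North Farm 9 > Mesa Fields 8 > Riverbend 6.
Delta Co-op: +40 to 40 (cap) → 90 left.
Low Meadow takes 65 more to reach its cap of 65 → 25 left.
Hill Ranch takes 15 more to reach its cap of 30 → 10 left.
North Farm has room for 80 more but only 10 remain, so it gets 10.
Total = 20×40 + 9×10 + 16×65 + 13×30 + 6×5 = 2350.

2350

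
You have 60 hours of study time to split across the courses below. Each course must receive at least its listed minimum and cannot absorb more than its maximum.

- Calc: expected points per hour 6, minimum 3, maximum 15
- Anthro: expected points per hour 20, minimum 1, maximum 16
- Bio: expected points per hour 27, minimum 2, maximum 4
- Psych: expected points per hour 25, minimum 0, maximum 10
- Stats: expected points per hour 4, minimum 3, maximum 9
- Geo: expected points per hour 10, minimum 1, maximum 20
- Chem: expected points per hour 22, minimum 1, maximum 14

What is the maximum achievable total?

1116

Meeting every minimum uses 3+1+2+0+3+1+1 = 11 hours, leaving 49.
Highest expected points per hour first: Bio 27 > Psych 25 > Chem 22 > Anthro 20 > Geo 10 > Calc 6 > Stats 4.
Bio: +2 to 4 (cap) ; 47 left.
Psych takes 10 more to reach its cap of 10 ; 37 left.
Give Chem 13 more to hit its cap of 14 ; 24 left.
Anthro: +15 to 16 (cap) ; 9 left.
Geo has room for 19 more but only 9 remain, so it gets 10.
Total = 6×3 + 20×16 + 27×4 + 25×10 + 4×3 + 10×10 + 22×14 = 1116.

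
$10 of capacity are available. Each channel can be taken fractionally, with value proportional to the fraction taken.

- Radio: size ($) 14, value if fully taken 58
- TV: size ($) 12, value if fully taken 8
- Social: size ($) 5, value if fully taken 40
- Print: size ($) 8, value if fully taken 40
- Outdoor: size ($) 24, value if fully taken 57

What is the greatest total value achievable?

Rank by value-to-size ratio: Social 40/5≈8, Print 40/8≈5, Radio 58/14≈4.14, Outdoor 57/24≈2.38, TV 8/12≈0.667.
Take all of Social (5 $, value 40) ; 5 $ left.
Fill the last 5 $ with part of Print: 5/8 of it earns 25.
Total value = 65.

65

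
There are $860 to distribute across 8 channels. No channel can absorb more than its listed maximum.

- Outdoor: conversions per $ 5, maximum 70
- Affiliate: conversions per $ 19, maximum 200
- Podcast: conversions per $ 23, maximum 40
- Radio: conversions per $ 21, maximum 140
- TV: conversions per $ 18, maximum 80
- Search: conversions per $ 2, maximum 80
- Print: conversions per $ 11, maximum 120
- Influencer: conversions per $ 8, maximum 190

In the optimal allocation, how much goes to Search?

Highest conversions per $ first: Podcast 23 > Radio 21 > Affiliate 19 > TV 18 > Print 11 > Influencer 8 > Outdoor 5 > Search 2.
Podcast takes 40 to reach its cap of 40 ; 820 left.
Radio takes 140 to reach its cap of 140 ; 680 left.
Affiliate takes 200 to reach its cap of 200 ; 480 left.
Give TV 80 to hit its cap of 80 ; 400 left.
Print takes 120 to reach its cap of 120 ; 280 left.
Give Influencer 190 to hit its cap of 190 ; 90 left.
Outdoor: +70 to 70 (cap) ; 20 left.
Only 20 left; Search takes them to reach 20.

20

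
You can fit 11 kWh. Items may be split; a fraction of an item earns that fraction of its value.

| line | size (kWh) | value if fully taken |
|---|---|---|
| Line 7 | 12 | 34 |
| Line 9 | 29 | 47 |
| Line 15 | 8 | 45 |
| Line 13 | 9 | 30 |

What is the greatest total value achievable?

55

Rank by value-to-size ratio: Line 15 45/8≈5.62, Line 13 30/9≈3.33, Line 7 34/12≈2.83, Line 9 47/29≈1.62.
Take all of Line 15 (8 kWh, value 45) ; 3 kWh left.
3 kWh left: a 3/9 share of Line 13 gives 30×3/9 = 10.
Total value = 55.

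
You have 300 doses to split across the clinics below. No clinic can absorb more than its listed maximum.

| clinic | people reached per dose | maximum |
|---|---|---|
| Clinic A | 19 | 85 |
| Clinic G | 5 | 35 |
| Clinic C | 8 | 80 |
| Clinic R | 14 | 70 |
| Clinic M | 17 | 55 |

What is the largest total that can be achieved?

Highest people reached per dose first: Clinic A 19 > Clinic M 17 > Clinic R 14 > Clinic C 8 > Clinic G 5.
Clinic A: +85 to 85 (cap) ; 215 left.
Clinic M takes 55 to reach its cap of 55 ; 160 left.
Clinic R takes 70 to reach its cap of 70 ; 90 left.
Clinic C takes 80 to reach its cap of 80 ; 10 left.
Clinic G: +10 (room for 35) → 10. Pool exhausted.
Total = 19×85 + 5×10 + 8×80 + 14×70 + 17×55 = 4220.

4220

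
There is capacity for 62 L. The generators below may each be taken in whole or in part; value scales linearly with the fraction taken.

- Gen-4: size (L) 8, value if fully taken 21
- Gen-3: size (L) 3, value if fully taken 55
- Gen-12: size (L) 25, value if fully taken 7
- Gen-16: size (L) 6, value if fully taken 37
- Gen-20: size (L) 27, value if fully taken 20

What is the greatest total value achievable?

Best value per unit of size first: Gen-3 55/3≈18.3, Gen-16 37/6≈6.17, Gen-4 21/8≈2.62, Gen-20 20/27≈0.741, Gen-12 7/25≈0.28.
Gen-3: take in full, 3 L for value 55 — 59 left.
All 6 L of Gen-16 fit (value 37) — 53 remain.
Take all of Gen-4 (8 L, value 21) — 45 L left.
Gen-20: take in full, 27 L for value 20 — 18 left.
Fill the last 18 L with part of Gen-12: 18/25 of it earns 5.04.
Total value = 138.04.

138.04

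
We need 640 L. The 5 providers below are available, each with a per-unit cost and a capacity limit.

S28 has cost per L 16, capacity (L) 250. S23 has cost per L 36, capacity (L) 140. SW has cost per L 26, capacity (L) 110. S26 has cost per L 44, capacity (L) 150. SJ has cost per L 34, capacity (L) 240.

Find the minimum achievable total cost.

Fill from the cheapest provider first.
S28 at 16: take all 250 L — 390 still needed.
SW (26): use full 110 — 280 L to go.
Take 240 from SJ at 34 — need 40 more.
Take 40 from S23 at 36 to finish.
S26: unused.
Cost = 250×16 + 110×26 + 240×34 + 40×36 = 16460.

16460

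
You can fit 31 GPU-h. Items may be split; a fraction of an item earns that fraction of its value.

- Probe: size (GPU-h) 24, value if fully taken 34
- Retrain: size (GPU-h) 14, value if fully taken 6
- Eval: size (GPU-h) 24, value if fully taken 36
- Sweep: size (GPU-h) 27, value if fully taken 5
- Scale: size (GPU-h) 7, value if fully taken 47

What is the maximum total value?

83

Best value per unit of size first: Scale 47/7≈6.71, Eval 36/24≈1.5, Probe 34/24≈1.42, Retrain 6/14≈0.429, Sweep 5/27≈0.185.
Take all of Scale (7 GPU-h, value 47) — 24 GPU-h left.
All 24 GPU-h of Eval fit (value 36) — 0 remain.
Total value = 83.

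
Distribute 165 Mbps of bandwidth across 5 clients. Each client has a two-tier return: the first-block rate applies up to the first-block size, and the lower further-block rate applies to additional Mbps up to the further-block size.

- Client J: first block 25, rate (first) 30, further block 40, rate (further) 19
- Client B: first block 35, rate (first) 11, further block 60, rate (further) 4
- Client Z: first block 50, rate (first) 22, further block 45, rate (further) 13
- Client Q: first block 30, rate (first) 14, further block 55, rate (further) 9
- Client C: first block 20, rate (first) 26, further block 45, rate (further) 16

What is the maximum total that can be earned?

3610

Rank every tier by rate: Client J/tier1 30 > Client C/tier1 26 > Client Z/tier1 22 > Client J/tier2 19 > Client C/tier2 16 > Client Q/tier1 14 > Client Z/tier2 13 > Client B/tier1 11 > Client Q/tier2 9 > Client B/tier2 4.
Client J tier1 at 30: fill all 25 ; 140 left.
Client C tier1 at 26: fill all 20 ; 120 left.
Fill Client Z tier1 block (50 at 22) ; 70 left.
Client J/tier2 (19): +40 ; 30 left.
Client C tier2 at 16: only 30 left, fill 30.
Total = 30×25 + 26×20 + 22×50 + 19×40 + 16×30 = 3610.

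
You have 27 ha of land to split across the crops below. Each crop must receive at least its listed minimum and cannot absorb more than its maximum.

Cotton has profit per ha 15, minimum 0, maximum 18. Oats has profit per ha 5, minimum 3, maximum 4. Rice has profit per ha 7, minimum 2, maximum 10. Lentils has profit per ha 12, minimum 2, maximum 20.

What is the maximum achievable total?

347

Meeting every minimum uses 0+3+2+2 = 7 ha, leaving 20.
Order the crops by profit per ha: Cotton 15 > Lentils 12 > Rice 7 > Oats 5.
Cotton takes 18 more to reach its cap of 18 → 2 left.
Lentils has room for 18 more but only 2 remain, so it gets 4.
Total = 15×18 + 5×3 + 7×2 + 12×4 = 347.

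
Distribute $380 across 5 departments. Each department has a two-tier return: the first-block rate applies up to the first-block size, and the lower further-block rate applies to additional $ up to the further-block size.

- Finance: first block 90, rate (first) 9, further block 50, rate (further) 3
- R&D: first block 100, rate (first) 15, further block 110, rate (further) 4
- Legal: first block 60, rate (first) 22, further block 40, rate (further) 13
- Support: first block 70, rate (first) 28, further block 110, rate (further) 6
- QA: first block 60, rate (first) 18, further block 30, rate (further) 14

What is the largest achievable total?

Treat each block as its own option and order by rate: Support/first 28 > Legal/first 22 > QA/first 18 > R&D/first 15 > QA/second 14 > Legal/second 13 > Finance/first 9 > Support/second 6 > R&D/second 4 > Finance/second 3.
Support/first (28): +70 — 310 left.
Legal first at 22: fill all 60 — 250 left.
QA/first (18): +60 — 190 left.
R&D first at 15: fill all 100 — 90 left.
QA second at 14: fill all 30 — 60 left.
Legal second at 13: fill all 40 — 20 left.
Finance first at 9: only 20 left, fill 20.
Total = 28×70 + 22×60 + 18×60 + 15×100 + 14×30 + 13×40 + 9×20 = 6980.

6980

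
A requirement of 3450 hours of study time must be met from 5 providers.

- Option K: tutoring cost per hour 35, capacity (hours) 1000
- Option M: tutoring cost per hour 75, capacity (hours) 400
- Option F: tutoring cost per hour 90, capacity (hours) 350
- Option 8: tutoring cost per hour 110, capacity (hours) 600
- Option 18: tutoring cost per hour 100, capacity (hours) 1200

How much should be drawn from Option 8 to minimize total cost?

500

Fill from the cheapest provider first.
Option K (35): use full 1000 — 2450 hours to go.
Take 400 from Option M at 75 — need 2050 more.
Take 350 from Option F at 90 — need 1700 more.
Take 1200 from Option 18 at 100 — need 500 more.
Take 500 from Option 8 at 110 to finish.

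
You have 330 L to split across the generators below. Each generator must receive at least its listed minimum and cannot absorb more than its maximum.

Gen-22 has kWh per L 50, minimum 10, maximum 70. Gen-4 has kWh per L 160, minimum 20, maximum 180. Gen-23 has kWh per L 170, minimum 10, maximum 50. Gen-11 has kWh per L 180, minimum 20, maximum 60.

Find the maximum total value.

Meeting every minimum uses 10+20+10+20 = 60 L, leaving 270.
Rank by kWh per L: Gen-11 180 > Gen-23 170 > Gen-4 160 > Gen-22 50.
Give Gen-11 40 more to hit its cap of 60 — 230 left.
Give Gen-23 40 more to hit its cap of 50 — 190 left.
Gen-4 takes 160 more to reach its cap of 180 — 30 left.
Gen-22 has room for 60 more but only 30 remain, so it gets 40.
Total = 50×40 + 160×180 + 170×50 + 180×60 = 50100.

50100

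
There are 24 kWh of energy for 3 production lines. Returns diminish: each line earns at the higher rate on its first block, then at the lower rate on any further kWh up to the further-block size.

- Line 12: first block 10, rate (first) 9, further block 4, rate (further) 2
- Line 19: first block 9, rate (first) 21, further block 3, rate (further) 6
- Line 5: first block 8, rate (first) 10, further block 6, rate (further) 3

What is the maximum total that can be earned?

Order all 6 blocks by rate: Line 19/tier1 21 > Line 5/tier1 10 > Line 12/tier1 9 > Line 19/tier2 6 > Line 5/tier2 3 > Line 12/tier2 2.
Line 19 tier1 at 21: fill all 9 → 15 left.
Line 5 tier1 at 10: fill all 8 → 7 left.
Line 12/tier1: +7 of 10 at 9; pool empty.
Total = 21×9 + 10×8 + 9×7 = 332.

332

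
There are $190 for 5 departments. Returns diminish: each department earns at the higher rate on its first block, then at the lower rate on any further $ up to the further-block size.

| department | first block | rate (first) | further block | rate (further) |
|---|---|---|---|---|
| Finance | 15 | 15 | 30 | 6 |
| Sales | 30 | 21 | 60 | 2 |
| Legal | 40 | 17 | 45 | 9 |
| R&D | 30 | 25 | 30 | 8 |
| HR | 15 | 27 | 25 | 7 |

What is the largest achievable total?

3215

Rank every tier by rate: HR/tier1 27 > R&D/tier1 25 > Sales/tier1 21 > Legal/tier1 17 > Finance/tier1 15 > Legal/tier2 9 > R&D/tier2 8 > HR/tier2 7 > Finance/tier2 6 > Sales/tier2 2.
HR tier1 at 27: fill all 15 → 175 left.
R&D tier1 at 25: fill all 30 → 145 left.
Sales tier1 at 21: fill all 30 → 115 left.
Fill Legal tier1 block (40 at 17) → 75 left.
Finance tier1 at 15: fill all 15 → 60 left.
Legal tier2 at 9: fill all 45 → 15 left.
R&D/tier2: +15 of 30 at 8; pool empty.
Total = 27×15 + 25×30 + 21×30 + 17×40 + 15×15 + 9×45 + 8×15 = 3215.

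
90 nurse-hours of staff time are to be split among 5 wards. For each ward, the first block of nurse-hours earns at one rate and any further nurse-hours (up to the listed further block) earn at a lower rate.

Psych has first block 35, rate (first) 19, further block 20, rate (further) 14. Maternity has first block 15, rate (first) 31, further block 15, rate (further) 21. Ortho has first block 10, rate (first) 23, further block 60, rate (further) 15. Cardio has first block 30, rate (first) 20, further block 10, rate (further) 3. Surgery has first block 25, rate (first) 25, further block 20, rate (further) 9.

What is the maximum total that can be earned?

2135

Rank every tier by rate: Maternity/first 31 > Surgery/first 25 > Ortho/first 23 > Maternity/second 21 > Cardio/first 20 > Psych/first 19 > Ortho/second 15 > Psych/second 14 > Surgery/second 9 > Cardio/second 3.
Maternity/first (31): +15 → 75 left.
Fill Surgery first block (25 at 25) → 50 left.
Ortho/first (23): +10 → 40 left.
Maternity second at 21: fill all 15 → 25 left.
25 remain; put them into Cardio first at 20.
Total = 31×15 + 25×25 + 23×10 + 21×15 + 20×25 = 2135.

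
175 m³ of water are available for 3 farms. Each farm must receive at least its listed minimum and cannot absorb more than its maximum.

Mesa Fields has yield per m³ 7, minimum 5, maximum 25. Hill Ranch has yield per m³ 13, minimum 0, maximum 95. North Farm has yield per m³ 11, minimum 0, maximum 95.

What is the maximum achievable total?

2095

Meeting every minimum uses 5+0+0 = 5 m³, leaving 170.
Rank by yield per m³: Hill Ranch 13 > North Farm 11 > Mesa Fields 7.
Give Hill Ranch 95 more to hit its cap of 95 ; 75 left.
North Farm: +75 (room for 95) → 75. Pool exhausted.
Total = 7×5 + 13×95 + 11×75 = 2095.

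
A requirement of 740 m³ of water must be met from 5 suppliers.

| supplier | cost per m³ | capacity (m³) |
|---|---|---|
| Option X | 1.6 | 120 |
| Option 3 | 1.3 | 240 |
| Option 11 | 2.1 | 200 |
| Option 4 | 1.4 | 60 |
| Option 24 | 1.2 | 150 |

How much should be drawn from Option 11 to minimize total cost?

Cheapest first:
Option 24 (1.2): use full 150 — 590 m³ to go.
Option 3 at 1.3: take all 240 m³ — 350 still needed.
Option 4 at 1.4: take all 60 m³ — 290 still needed.
Option X at 1.6: take all 120 m³ — 170 still needed.
Option 11 (2.1): take the remaining 170 — done.

170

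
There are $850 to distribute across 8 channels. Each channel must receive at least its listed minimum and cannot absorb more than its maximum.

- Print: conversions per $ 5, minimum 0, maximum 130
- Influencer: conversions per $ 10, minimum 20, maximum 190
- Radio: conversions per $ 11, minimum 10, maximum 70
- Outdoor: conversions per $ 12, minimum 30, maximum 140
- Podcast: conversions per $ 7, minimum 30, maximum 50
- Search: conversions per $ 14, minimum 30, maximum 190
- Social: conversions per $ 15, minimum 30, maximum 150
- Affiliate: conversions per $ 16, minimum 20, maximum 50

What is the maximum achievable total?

10460

Meeting every minimum uses 0+20+10+30+30+30+30+20 = 170 $, leaving 680.
Rank by conversions per $: Affiliate 16 > Social 15 > Search 14 > Outdoor 12 > Radio 11 > Influencer 10 > Podcast 7 > Print 5.
Affiliate takes 30 more to reach its cap of 50 — 650 left.
Social takes 120 more to reach its cap of 150 — 530 left.
Give Search 160 more to hit its cap of 190 — 370 left.
Outdoor: +110 to 140 (cap) — 260 left.
Radio takes 60 more to reach its cap of 70 — 200 left.
Give Influencer 170 more to hit its cap of 190 — 30 left.
Give Podcast 20 more to hit its cap of 50 — 10 left.
Only 10 left; Print takes them to reach 10.
Total = 5×10 + 10×190 + 11×70 + 12×140 + 7×50 + 14×190 + 15×150 + 16×50 = 10460.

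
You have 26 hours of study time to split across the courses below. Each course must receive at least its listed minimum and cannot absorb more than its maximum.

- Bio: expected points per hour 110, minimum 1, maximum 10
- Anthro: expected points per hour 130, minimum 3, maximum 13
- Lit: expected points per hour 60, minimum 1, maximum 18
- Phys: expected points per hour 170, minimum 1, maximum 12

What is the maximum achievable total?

Meeting every minimum uses 1+3+1+1 = 6 hours, leaving 20.
Highest expected points per hour first: Phys 170 > Anthro 130 > Bio 110 > Lit 60.
Give Phys 11 more to hit its cap of 12 → 9 left.
Anthro has room for 10 more but only 9 remain, so it gets 12.
Total = 110×1 + 130×12 + 60×1 + 170×12 = 3770.

3770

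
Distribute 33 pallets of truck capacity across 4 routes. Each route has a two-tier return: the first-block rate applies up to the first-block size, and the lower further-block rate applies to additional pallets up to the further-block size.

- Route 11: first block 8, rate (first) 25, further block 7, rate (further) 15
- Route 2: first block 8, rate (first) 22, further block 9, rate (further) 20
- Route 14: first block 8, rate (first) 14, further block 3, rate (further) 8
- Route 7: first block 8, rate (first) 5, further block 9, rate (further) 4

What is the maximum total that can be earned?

Treat each block as its own option and order by rate: Route 11/tier1 25 > Route 2/tier1 22 > Route 2/tier2 20 > Route 11/tier2 15 > Route 14/tier1 14 > Route 14/tier2 8 > Route 7/tier1 5 > Route 7/tier2 4.
Route 11 tier1 at 25: fill all 8 — 25 left.
Route 2 tier1 at 22: fill all 8 — 17 left.
Fill Route 2 tier2 block (9 at 20) — 8 left.
Route 11/tier2 (15): +7 — 1 left.
1 remain; put them into Route 14 tier1 at 14.
Total = 25×8 + 22×8 + 20×9 + 15×7 + 14×1 = 675.

675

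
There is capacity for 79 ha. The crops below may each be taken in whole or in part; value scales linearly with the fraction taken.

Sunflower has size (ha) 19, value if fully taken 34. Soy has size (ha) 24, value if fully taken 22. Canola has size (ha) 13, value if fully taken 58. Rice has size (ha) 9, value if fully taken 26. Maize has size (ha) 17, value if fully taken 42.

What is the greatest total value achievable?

179.25

Best value per unit of size first: Canola 58/13≈4.46, Rice 26/9≈2.89, Maize 42/17≈2.47, Sunflower 34/19≈1.79, Soy 22/24≈0.917.
All 13 ha of Canola fit (value 58) → 66 remain.
Rice: take in full, 9 ha for value 26 → 57 left.
All 17 ha of Maize fit (value 42) → 40 remain.
All 19 ha of Sunflower fit (value 34) → 21 remain.
Only 21 ha remain; take 21/24 of Soy for value 22×21/24 = 19.25.
Total value = 179.25.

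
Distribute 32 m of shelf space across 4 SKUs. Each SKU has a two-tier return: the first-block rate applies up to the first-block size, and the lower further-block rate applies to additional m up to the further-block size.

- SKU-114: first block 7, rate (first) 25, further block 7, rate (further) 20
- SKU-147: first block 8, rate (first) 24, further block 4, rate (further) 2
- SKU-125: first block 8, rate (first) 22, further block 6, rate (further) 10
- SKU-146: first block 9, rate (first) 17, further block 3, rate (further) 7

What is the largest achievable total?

Treat each block as its own option and order by rate: SKU-114/tier1 25 > SKU-147/tier1 24 > SKU-125/tier1 22 > SKU-114/tier2 20 > SKU-146/tier1 17 > SKU-125/tier2 10 > SKU-146/tier2 7 > SKU-147/tier2 2.
SKU-114/tier1 (25): +7 ; 25 left.
SKU-147/tier1 (24): +8 ; 17 left.
SKU-125/tier1 (22): +8 ; 9 left.
SKU-114 tier2 at 20: fill all 7 ; 2 left.
SKU-146 tier1 at 17: only 2 left, fill 2.
Total = 25×7 + 24×8 + 22×8 + 20×7 + 17×2 = 717.

717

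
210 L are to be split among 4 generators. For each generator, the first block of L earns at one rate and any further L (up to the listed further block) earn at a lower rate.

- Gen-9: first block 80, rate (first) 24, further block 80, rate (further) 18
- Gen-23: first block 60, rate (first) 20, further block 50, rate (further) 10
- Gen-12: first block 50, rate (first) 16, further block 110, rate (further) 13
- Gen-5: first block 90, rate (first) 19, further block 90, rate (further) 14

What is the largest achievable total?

Treat each block as its own option and order by rate: Gen-9/tier1 24 > Gen-23/tier1 20 > Gen-5/tier1 19 > Gen-9/tier2 18 > Gen-12/tier1 16 > Gen-5/tier2 14 > Gen-12/tier2 13 > Gen-23/tier2 10.
Gen-9 tier1 at 24: fill all 80 → 130 left.
Gen-23 tier1 at 20: fill all 60 → 70 left.
Gen-5/tier1: +70 of 90 at 19; pool empty.
Total = 24×80 + 20×60 + 19×70 = 4450.

4450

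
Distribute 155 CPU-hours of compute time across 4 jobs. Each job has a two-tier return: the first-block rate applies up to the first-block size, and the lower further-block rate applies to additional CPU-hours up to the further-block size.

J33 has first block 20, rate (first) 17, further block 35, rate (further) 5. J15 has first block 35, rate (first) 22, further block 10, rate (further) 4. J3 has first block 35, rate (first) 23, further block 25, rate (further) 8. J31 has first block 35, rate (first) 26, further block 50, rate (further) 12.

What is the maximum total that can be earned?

Rank every tier by rate: J31/tier1 26 > J3/tier1 23 > J15/tier1 22 > J33/tier1 17 > J31/tier2 12 > J3/tier2 8 > J33/tier2 5 > J15/tier2 4.
J31 tier1 at 26: fill all 35 — 120 left.
Fill J3 tier1 block (35 at 23) — 85 left.
Fill J15 tier1 block (35 at 22) — 50 left.
Fill J33 tier1 block (20 at 17) — 30 left.
J31 tier2 at 12: only 30 left, fill 30.
Total = 26×35 + 23×35 + 22×35 + 17×20 + 12×30 = 3185.

3185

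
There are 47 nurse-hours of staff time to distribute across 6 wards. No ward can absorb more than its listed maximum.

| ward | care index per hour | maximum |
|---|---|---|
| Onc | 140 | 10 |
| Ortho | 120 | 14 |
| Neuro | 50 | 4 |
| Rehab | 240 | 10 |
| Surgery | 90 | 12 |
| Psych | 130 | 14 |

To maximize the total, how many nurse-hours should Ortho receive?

13

Highest care index per hour first: Rehab 240 > Onc 140 > Psych 130 > Ortho 120 > Surgery 90 > Neuro 50.
Rehab: +10 to 10 (cap) — 37 left.
Give Onc 10 to hit its cap of 10 — 27 left.
Psych: +14 to 14 (cap) — 13 left.
Ortho: +13 (room for 14) → 13. Pool exhausted.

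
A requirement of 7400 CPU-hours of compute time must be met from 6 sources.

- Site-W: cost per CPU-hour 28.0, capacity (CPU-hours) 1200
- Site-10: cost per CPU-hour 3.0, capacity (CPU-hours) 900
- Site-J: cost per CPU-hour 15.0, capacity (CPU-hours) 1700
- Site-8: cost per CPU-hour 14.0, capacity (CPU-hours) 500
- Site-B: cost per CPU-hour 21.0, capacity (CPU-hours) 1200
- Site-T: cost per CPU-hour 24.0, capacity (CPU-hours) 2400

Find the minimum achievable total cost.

137600

Fill from the cheapest source first.
Site-10 (3.0): use full 900 — 6500 CPU-hours to go.
Take 500 from Site-8 at 14.0 — need 6000 more.
Site-J (15.0): use full 1700 — 4300 CPU-hours to go.
Site-B (21.0): use full 1200 — 3100 CPU-hours to go.
Site-T (24.0): use full 2400 — 700 CPU-hours to go.
Take 700 from Site-W at 28.0 to finish.
Cost = 900×3.0 + 500×14.0 + 1700×15.0 + 1200×21.0 + 2400×24.0 + 700×28.0 = 137600.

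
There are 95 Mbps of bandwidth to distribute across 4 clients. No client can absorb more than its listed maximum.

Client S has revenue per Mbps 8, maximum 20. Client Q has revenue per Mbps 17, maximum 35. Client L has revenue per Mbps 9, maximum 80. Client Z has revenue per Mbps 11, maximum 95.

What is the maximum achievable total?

Rank by revenue per Mbps: Client Q 17 > Client Z 11 > Client L 9 > Client S 8.
Client Q takes 35 to reach its cap of 35 → 60 left.
Client Z: +60 (room for 95) → 60. Pool exhausted.
Total = 17×35 + 11×60 = 1255.

1255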